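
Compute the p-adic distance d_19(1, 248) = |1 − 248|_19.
d_19(1, 248) = 1/19

Step 1 — x − y = 1 − 248 = -247. Step 2 — v_19(-247) = 1 (factor: -247 = −(19^1 · 13); the sign does not affect v_p). Step 3 — |x − y|_19 = 19^{-1} = 1/19.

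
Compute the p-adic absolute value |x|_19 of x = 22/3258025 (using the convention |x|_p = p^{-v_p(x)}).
|22/3258025|_19 = 130321

Step 1 — compute v_19(x) by factoring powers of 19 out of the numerator and denominator: v_19(22/3258025) = -4. Step 2 — apply |x|_p = p^{-v_p(x)} = 19^{4} = 130321.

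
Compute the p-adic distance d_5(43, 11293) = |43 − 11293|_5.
d_5(43, 11293) = 1/625

Step 1 — x − y = 43 − 11293 = -11250. Step 2 — v_5(-11250) = 4 (factor: -11250 = −(5^4 · 18); the sign does not affect v_p). Step 3 — |x − y|_5 = 5^{-4} = 1/625.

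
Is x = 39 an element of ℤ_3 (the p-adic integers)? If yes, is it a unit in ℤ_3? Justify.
x ∈ ℤ_3 but not a unit; v_3(x) = 1 > 0

ℤ_3 = {x ∈ ℚ_3 : v_3(x) ≥ 0} and ℤ_3^× = {x ∈ ℤ_3 : v_3(x) = 0}. Here v_3(39) = v_3(num) − v_3(den) = 1; compare against these criteria.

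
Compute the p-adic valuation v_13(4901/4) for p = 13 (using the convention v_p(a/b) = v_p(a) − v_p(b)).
v_13(4901/4) = 2

Factor powers of 13 from the numerator and denominator of the reduced fraction: 4901 = 13^2 · 29 and 4 = 13^0 · 4. Apply v_p(a/b) = v_p(a) − v_p(b): v_13(4901/4) = 2 − 0 = 2.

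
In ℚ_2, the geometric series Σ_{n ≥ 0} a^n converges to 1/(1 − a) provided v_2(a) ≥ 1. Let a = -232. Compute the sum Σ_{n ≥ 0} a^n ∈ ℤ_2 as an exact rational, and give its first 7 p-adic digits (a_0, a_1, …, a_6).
Σ a^n = 1/(1 − a) = 1/233;  first 7 digits = (1, 0, 0, 1, 1, 0, 1)

v_2(a) = 3 ≥ 1, so the series converges in ℤ_2 to 1/(1 − a) = 1/(1 − (-232)) = 1/233. Expand this rational in ℤ_2: compute digits iteratively via d_i = x_i mod 2, x_{i+1} = (x_i − d_i)/2. The first 7 digits are (1, 0, 0, 1, 1, 0, 1).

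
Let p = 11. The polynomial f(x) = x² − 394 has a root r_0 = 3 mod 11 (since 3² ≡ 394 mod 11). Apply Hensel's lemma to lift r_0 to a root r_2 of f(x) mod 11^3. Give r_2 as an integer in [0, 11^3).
r_2 = 410 (mod 1331)

Hensel's recurrence: r_{i+1} = r_i − f(r_i)·(f′(r_i))^{-1} mod 11^{i+2}, with f′(x) = 2x. Iterate:
  r_0 = 3 (mod 11)
  r_1 = 47 (mod 121)
  r_2 = 410 (mod 1331)
Final: r_2 = 410, and one checks f(r_2) ≡ 0 mod 11^3.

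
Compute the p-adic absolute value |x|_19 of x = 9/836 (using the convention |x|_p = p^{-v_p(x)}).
|9/836|_19 = 19

Step 1 — compute v_19(x) by factoring powers of 19 out of the numerator and denominator: v_19(9/836) = -1. Step 2 — apply |x|_p = p^{-v_p(x)} = 19^{1} = 19.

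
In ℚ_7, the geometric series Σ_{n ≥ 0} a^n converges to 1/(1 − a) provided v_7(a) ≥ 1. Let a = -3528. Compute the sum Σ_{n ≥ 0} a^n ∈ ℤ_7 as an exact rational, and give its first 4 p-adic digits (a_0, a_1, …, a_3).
Σ a^n = 1/(1 − a) = 1/3529;  first 4 digits = (1, 0, 5, 3)

v_7(a) = 2 ≥ 1, so the series converges in ℤ_7 to 1/(1 − a) = 1/(1 − (-3528)) = 1/3529. Expand this rational in ℤ_7: compute digits iteratively via d_i = x_i mod 7, x_{i+1} = (x_i − d_i)/7. The first 4 digits are (1, 0, 5, 3).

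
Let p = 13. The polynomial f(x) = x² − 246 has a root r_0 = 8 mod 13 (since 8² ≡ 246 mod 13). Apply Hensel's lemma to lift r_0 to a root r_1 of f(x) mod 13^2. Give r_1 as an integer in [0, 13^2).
r_1 = 125 (mod 169)

Hensel's recurrence: r_{i+1} = r_i − f(r_i)·(f′(r_i))^{-1} mod 13^{i+2}, with f′(x) = 2x. Iterate:
  r_0 = 8 (mod 13)
  r_1 = 125 (mod 169)
Final: r_1 = 125, and one checks f(r_1) ≡ 0 mod 13^2.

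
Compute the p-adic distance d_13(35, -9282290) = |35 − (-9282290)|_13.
d_13(35, -9282290) = 1/371293

Step 1 — x − y = 35 − (-9282290) = 9282325. Step 2 — v_13(9282325) = 5 (factor: 9282325 = (13^5 · 25); the sign does not affect v_p). Step 3 — |x − y|_13 = 13^{-5} = 1/371293.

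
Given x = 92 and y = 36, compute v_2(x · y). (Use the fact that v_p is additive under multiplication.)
v_2(3312) = 4

v_p(x) = 2 (factor: 92 = 2^2 · 23); v_p(y) = 2 (factor: 36 = 2^2 · 9). Additivity: v_p(xy) = v_p(x) + v_p(y) = 2 + 2 = 4. (Direct check: xy = 3312 = 2^4 · (207).)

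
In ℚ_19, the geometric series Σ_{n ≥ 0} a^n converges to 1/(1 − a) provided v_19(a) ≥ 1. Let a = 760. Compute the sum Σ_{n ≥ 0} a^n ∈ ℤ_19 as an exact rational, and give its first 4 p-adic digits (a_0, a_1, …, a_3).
Σ a^n = 1/(1 − a) = -1/759;  first 4 digits = (1, 2, 6, 16)

v_19(a) = 1 ≥ 1, so the series converges in ℤ_19 to 1/(1 − a) = 1/(1 − 760) = -1/759. Expand this rational in ℤ_19: compute digits iteratively via d_i = x_i mod 19, x_{i+1} = (x_i − d_i)/19. The first 4 digits are (1, 2, 6, 16).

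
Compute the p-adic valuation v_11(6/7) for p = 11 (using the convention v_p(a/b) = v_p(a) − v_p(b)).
v_11(6/7) = 0

Factor powers of 11 from the numerator and denominator of the reduced fraction: 6 = 11^0 · 6 and 7 = 11^0 · 7. Apply v_p(a/b) = v_p(a) − v_p(b): v_11(6/7) = 0 − 0 = 0.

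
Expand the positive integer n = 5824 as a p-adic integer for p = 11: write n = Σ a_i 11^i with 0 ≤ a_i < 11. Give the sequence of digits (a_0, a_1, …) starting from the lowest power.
(a_0, a_1, …) = (5, 1, 4, 4)

Repeated division by 11 gives the digits low-to-high: 5824 = 5 + 1·11^1 + 4·11^2 + 4·11^3. Digit sequence: (5, 1, 4, 4).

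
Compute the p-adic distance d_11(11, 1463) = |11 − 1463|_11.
d_11(11, 1463) = 1/121

Step 1 — x − y = 11 − 1463 = -1452. Step 2 — v_11(-1452) = 2 (factor: -1452 = −(11^2 · 12); the sign does not affect v_p). Step 3 — |x − y|_11 = 11^{-2} = 1/121.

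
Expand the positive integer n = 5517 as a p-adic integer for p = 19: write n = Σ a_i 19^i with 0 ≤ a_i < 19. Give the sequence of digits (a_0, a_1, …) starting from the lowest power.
(a_0, a_1, …) = (7, 5, 15)

Repeated division by 19 gives the digits low-to-high: 5517 = 7 + 5·19^1 + 15·19^2. Digit sequence: (7, 5, 15).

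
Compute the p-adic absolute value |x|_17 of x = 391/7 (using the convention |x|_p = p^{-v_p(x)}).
|391/7|_17 = 1/17

Step 1 — compute v_17(x) by factoring powers of 17 out of the numerator and denominator: v_17(391/7) = 1. Step 2 — apply |x|_p = p^{-v_p(x)} = 17^{-1} = 1/17.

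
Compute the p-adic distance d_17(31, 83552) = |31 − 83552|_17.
d_17(31, 83552) = 1/83521

Step 1 — x − y = 31 − 83552 = -83521. Step 2 — v_17(-83521) = 4 (factor: -83521 = −(17^4 · 1); the sign does not affect v_p). Step 3 — |x − y|_17 = 17^{-4} = 1/83521.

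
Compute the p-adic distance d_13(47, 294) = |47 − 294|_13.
d_13(47, 294) = 1/13

Step 1 — x − y = 47 − 294 = -247. Step 2 — v_13(-247) = 1 (factor: -247 = −(13^1 · 19); the sign does not affect v_p). Step 3 — |x − y|_13 = 13^{-1} = 1/13.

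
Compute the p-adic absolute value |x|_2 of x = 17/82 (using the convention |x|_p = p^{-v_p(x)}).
|17/82|_2 = 2

Step 1 — compute v_2(x) by factoring powers of 2 out of the numerator and denominator: v_2(17/82) = -1. Step 2 — apply |x|_p = p^{-v_p(x)} = 2^{1} = 2.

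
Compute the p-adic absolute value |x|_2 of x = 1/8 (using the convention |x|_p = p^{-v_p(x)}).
|1/8|_2 = 8

Step 1 — compute v_2(x) by factoring powers of 2 out of the numerator and denominator: v_2(1/8) = -3. Step 2 — apply |x|_p = p^{-v_p(x)} = 2^{3} = 8.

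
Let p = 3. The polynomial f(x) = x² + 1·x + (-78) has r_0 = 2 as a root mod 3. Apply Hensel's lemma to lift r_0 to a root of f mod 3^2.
r_1 = 2 (mod 9)

Hensel: r_{i+1} = r_i − f(r_i)·(f′(r_i))^{-1} mod 3^{i+2}, f′(x) = 2x + 1. Iterate:
  r_0 = 2 (mod 3)
  r_1 = 2 (mod 9)
Final: r = 2 satisfies f(r) ≡ 0 mod 3^2.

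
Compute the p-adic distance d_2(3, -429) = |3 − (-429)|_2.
d_2(3, -429) = 1/16

Step 1 — x − y = 3 − (-429) = 432. Step 2 — v_2(432) = 4 (factor: 432 = (2^4 · 27); the sign does not affect v_p). Step 3 — |x − y|_2 = 2^{-4} = 1/16.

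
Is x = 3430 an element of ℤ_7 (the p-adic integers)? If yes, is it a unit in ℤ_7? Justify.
x ∈ ℤ_7 but not a unit; v_7(x) = 3 > 0

ℤ_7 = {x ∈ ℚ_7 : v_7(x) ≥ 0} and ℤ_7^× = {x ∈ ℤ_7 : v_7(x) = 0}. Here v_7(3430) = v_7(num) − v_7(den) = 3; compare against these criteria.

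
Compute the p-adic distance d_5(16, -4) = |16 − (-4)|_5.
d_5(16, -4) = 1/5

Step 1 — x − y = 16 − (-4) = 20. Step 2 — v_5(20) = 1 (factor: 20 = (5^1 · 4); the sign does not affect v_p). Step 3 — |x − y|_5 = 5^{-1} = 1/5.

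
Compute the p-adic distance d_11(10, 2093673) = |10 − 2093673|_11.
d_11(10, 2093673) = 1/161051

Step 1 — x − y = 10 − 2093673 = -2093663. Step 2 — v_11(-2093663) = 5 (factor: -2093663 = −(11^5 · 13); the sign does not affect v_p). Step 3 — |x − y|_11 = 11^{-5} = 1/161051.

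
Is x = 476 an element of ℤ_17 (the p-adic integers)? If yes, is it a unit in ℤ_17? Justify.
x ∈ ℤ_17 but not a unit; v_17(x) = 1 > 0

ℤ_17 = {x ∈ ℚ_17 : v_17(x) ≥ 0} and ℤ_17^× = {x ∈ ℤ_17 : v_17(x) = 0}. Here v_17(476) = v_17(num) − v_17(den) = 1; compare against these criteria.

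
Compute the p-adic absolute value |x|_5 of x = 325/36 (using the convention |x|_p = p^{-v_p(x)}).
|325/36|_5 = 1/25

Step 1 — compute v_5(x) by factoring powers of 5 out of the numerator and denominator: v_5(325/36) = 2. Step 2 — apply |x|_p = p^{-v_p(x)} = 5^{-2} = 1/25.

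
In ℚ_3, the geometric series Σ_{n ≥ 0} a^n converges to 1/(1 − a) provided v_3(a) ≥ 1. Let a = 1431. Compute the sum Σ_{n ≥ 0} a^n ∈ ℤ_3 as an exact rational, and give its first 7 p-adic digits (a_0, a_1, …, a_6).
Σ a^n = 1/(1 − a) = -1/1430;  first 7 digits = (1, 0, 0, 2, 2, 2, 2)

v_3(a) = 3 ≥ 1, so the series converges in ℤ_3 to 1/(1 − a) = 1/(1 − 1431) = -1/1430. Expand this rational in ℤ_3: compute digits iteratively via d_i = x_i mod 3, x_{i+1} = (x_i − d_i)/3. The first 7 digits are (1, 0, 0, 2, 2, 2, 2).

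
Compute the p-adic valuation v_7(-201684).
v_7(-201684) = 5

v_7(n) is the largest exponent k such that 7^k divides n. Factor out: -201684 = -7^5 · 12. (Sign doesn't affect v_p.) So v_7(-201684) = 5.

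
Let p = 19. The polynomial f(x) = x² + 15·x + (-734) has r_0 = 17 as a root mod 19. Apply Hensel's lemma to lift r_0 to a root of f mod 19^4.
r_3 = 38530 (mod 130321)

Hensel: r_{i+1} = r_i − f(r_i)·(f′(r_i))^{-1} mod 19^{i+2}, f′(x) = 2x + 15. Iterate:
  r_0 = 17 (mod 19)
  r_1 = 264 (mod 361)
  r_2 = 4235 (mod 6859)
  r_3 = 38530 (mod 130321)
Final: r = 38530 satisfies f(r) ≡ 0 mod 19^4.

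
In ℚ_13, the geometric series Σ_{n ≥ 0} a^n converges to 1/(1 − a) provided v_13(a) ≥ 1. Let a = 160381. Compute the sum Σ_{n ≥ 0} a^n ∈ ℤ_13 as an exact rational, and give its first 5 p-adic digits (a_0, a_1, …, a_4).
Σ a^n = 1/(1 − a) = -1/160380;  first 5 digits = (1, 0, 0, 8, 5)

v_13(a) = 3 ≥ 1, so the series converges in ℤ_13 to 1/(1 − a) = 1/(1 − 160381) = -1/160380. Expand this rational in ℤ_13: compute digits iteratively via d_i = x_i mod 13, x_{i+1} = (x_i − d_i)/13. The first 5 digits are (1, 0, 0, 8, 5).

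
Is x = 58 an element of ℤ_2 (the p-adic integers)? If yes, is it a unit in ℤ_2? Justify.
x ∈ ℤ_2 but not a unit; v_2(x) = 1 > 0

ℤ_2 = {x ∈ ℚ_2 : v_2(x) ≥ 0} and ℤ_2^× = {x ∈ ℤ_2 : v_2(x) = 0}. Here v_2(58) = v_2(num) − v_2(den) = 1; compare against these criteria.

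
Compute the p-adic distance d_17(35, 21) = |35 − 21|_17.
d_17(35, 21) = 1

Step 1 — x − y = 35 − 21 = 14. Step 2 — v_17(14) = 0 (factor: 14 = (17^0 · 14); the sign does not affect v_p). Step 3 — |x − y|_17 = 17^{0} = 1.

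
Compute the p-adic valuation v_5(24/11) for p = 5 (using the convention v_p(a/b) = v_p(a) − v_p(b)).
v_5(24/11) = 0

Factor powers of 5 from the numerator and denominator of the reduced fraction: 24 = 5^0 · 24 and 11 = 5^0 · 11. Apply v_p(a/b) = v_p(a) − v_p(b): v_5(24/11) = 0 − 0 = 0.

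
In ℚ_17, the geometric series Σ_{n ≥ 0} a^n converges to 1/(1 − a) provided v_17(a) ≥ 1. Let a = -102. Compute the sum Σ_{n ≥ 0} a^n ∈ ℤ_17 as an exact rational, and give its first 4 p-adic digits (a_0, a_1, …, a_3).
Σ a^n = 1/(1 − a) = 1/103;  first 4 digits = (1, 11, 1, 7)

v_17(a) = 1 ≥ 1, so the series converges in ℤ_17 to 1/(1 − a) = 1/(1 − (-102)) = 1/103. Expand this rational in ℤ_17: compute digits iteratively via d_i = x_i mod 17, x_{i+1} = (x_i − d_i)/17. The first 4 digits are (1, 11, 1, 7).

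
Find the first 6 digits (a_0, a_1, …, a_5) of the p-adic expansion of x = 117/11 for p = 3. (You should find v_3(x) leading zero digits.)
(a_0, …, a_5) = (0, 0, 2, 0, 1, 1)

v_3(117/11) = 2, so a_0 = ... = a_1 = 0. Factor out: x = 3^2 · u with u = 13/11 a unit in ℤ_3. Expand u iteratively via a_{v+i} = u_i mod 3, u_{i+1} = (u_i − a_{v+i})/3:
  u_0 = 13/11;  a_2 = 2;  u_1 = (u_0 − 2)/3 = -3/11
  u_1 = -3/11;  a_3 = 0;  u_2 = (u_1 − 0)/3 = -1/11
  u_2 = -1/11;  a_4 = 1;  u_3 = (u_2 − 1)/3 = -4/11
  u_3 = -4/11;  a_5 = 1;  u_4 = (u_3 − 1)/3 = -5/11
Digits: (0, 0, 2, 0, 1, 1).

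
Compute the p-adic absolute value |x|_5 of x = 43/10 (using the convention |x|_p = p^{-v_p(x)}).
|43/10|_5 = 5

Step 1 — compute v_5(x) by factoring powers of 5 out of the numerator and denominator: v_5(43/10) = -1. Step 2 — apply |x|_p = p^{-v_p(x)} = 5^{1} = 5.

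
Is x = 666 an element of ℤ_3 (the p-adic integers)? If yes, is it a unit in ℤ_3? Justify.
x ∈ ℤ_3 but not a unit; v_3(x) = 2 > 0

ℤ_3 = {x ∈ ℚ_3 : v_3(x) ≥ 0} and ℤ_3^× = {x ∈ ℤ_3 : v_3(x) = 0}. Here v_3(666) = v_3(num) − v_3(den) = 2; compare against these criteria.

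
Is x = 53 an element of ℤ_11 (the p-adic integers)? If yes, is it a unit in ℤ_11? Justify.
x ∈ ℤ_11^× (unit); v_11(x) = 0

ℤ_11 = {x ∈ ℚ_11 : v_11(x) ≥ 0} and ℤ_11^× = {x ∈ ℤ_11 : v_11(x) = 0}. Here v_11(53) = v_11(num) − v_11(den) = 0; compare against these criteria.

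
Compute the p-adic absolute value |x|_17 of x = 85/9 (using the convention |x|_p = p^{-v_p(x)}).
|85/9|_17 = 1/17

Step 1 — compute v_17(x) by factoring powers of 17 out of the numerator and denominator: v_17(85/9) = 1. Step 2 — apply |x|_p = p^{-v_p(x)} = 17^{-1} = 1/17.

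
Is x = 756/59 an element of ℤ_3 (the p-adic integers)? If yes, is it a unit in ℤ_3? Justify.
x ∈ ℤ_3 but not a unit; v_3(x) = 3 > 0

ℤ_3 = {x ∈ ℚ_3 : v_3(x) ≥ 0} and ℤ_3^× = {x ∈ ℤ_3 : v_3(x) = 0}. Here v_3(756/59) = v_3(num) − v_3(den) = 3; compare against these criteria.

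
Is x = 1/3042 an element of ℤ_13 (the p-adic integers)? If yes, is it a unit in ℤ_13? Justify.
x ∉ ℤ_13 (v_13(x) = -2 < 0)

ℤ_13 = {x ∈ ℚ_13 : v_13(x) ≥ 0} and ℤ_13^× = {x ∈ ℤ_13 : v_13(x) = 0}. Here v_13(1/3042) = v_13(num) − v_13(den) = -2; compare against these criteria.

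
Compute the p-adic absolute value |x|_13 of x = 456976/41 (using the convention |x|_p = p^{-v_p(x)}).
|456976/41|_13 = 1/28561

Step 1 — compute v_13(x) by factoring powers of 13 out of the numerator and denominator: v_13(456976/41) = 4. Step 2 — apply |x|_p = p^{-v_p(x)} = 13^{-4} = 1/28561.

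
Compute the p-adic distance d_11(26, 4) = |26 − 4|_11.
d_11(26, 4) = 1/11

Step 1 — x − y = 26 − 4 = 22. Step 2 — v_11(22) = 1 (factor: 22 = (11^1 · 2); the sign does not affect v_p). Step 3 — |x − y|_11 = 11^{-1} = 1/11.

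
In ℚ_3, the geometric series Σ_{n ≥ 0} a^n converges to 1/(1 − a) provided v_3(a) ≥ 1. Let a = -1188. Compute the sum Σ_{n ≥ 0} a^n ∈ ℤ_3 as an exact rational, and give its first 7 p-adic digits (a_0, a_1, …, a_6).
Σ a^n = 1/(1 − a) = 1/1189;  first 7 digits = (1, 0, 0, 1, 0, 1, 2)

v_3(a) = 3 ≥ 1, so the series converges in ℤ_3 to 1/(1 − a) = 1/(1 − (-1188)) = 1/1189. Expand this rational in ℤ_3: compute digits iteratively via d_i = x_i mod 3, x_{i+1} = (x_i − d_i)/3. The first 7 digits are (1, 0, 0, 1, 0, 1, 2).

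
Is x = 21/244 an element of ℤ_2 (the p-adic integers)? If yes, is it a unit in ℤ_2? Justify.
x ∉ ℤ_2 (v_2(x) = -2 < 0)

ℤ_2 = {x ∈ ℚ_2 : v_2(x) ≥ 0} and ℤ_2^× = {x ∈ ℤ_2 : v_2(x) = 0}. Here v_2(21/244) = v_2(num) − v_2(den) = -2; compare against these criteria.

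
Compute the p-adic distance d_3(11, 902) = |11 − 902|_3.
d_3(11, 902) = 1/81

Step 1 — x − y = 11 − 902 = -891. Step 2 — v_3(-891) = 4 (factor: -891 = −(3^4 · 11); the sign does not affect v_p). Step 3 — |x − y|_3 = 3^{-4} = 1/81.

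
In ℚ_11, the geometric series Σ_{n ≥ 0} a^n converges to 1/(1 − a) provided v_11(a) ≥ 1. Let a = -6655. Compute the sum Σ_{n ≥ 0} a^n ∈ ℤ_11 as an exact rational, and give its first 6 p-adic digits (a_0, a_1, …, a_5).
Σ a^n = 1/(1 − a) = 1/6656;  first 6 digits = (1, 0, 0, 6, 10, 10)

v_11(a) = 3 ≥ 1, so the series converges in ℤ_11 to 1/(1 − a) = 1/(1 − (-6655)) = 1/6656. Expand this rational in ℤ_11: compute digits iteratively via d_i = x_i mod 11, x_{i+1} = (x_i − d_i)/11. The first 6 digits are (1, 0, 0, 6, 10, 10).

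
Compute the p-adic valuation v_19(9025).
v_19(9025) = 2

v_19(n) is the largest exponent k such that 19^k divides n. Factor out: 9025 = 19^2 · 25. (Sign doesn't affect v_p.) So v_19(9025) = 2.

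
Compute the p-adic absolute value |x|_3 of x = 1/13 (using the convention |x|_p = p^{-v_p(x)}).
|1/13|_3 = 1

Step 1 — compute v_3(x) by factoring powers of 3 out of the numerator and denominator: v_3(1/13) = 0. Step 2 — apply |x|_p = p^{-v_p(x)} = 3^{0} = 1.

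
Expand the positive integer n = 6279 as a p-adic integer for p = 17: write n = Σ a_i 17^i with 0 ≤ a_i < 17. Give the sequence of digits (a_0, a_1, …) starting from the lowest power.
(a_0, a_1, …) = (6, 12, 4, 1)

Repeated division by 17 gives the digits low-to-high: 6279 = 6 + 12·17^1 + 4·17^2 + 1·17^3. Digit sequence: (6, 12, 4, 1).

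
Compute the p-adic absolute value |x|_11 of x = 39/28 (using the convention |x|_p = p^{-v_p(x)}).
|39/28|_11 = 1

Step 1 — compute v_11(x) by factoring powers of 11 out of the numerator and denominator: v_11(39/28) = 0. Step 2 — apply |x|_p = p^{-v_p(x)} = 11^{0} = 1.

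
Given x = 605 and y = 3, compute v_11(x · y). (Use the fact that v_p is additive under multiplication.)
v_11(1815) = 2

v_p(x) = 2 (factor: 605 = 11^2 · 5); v_p(y) = 0 (factor: 3 = 11^0 · 3). Additivity: v_p(xy) = v_p(x) + v_p(y) = 2 + 0 = 2. (Direct check: xy = 1815 = 11^2 · (15).)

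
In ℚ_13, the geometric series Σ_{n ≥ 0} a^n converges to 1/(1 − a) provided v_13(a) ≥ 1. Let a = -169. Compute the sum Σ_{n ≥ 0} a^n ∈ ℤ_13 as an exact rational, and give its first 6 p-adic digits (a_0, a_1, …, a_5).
Σ a^n = 1/(1 − a) = 1/170;  first 6 digits = (1, 0, 12, 12, 0, 0)

v_13(a) = 2 ≥ 1, so the series converges in ℤ_13 to 1/(1 − a) = 1/(1 − (-169)) = 1/170. Expand this rational in ℤ_13: compute digits iteratively via d_i = x_i mod 13, x_{i+1} = (x_i − d_i)/13. The first 6 digits are (1, 0, 12, 12, 0, 0).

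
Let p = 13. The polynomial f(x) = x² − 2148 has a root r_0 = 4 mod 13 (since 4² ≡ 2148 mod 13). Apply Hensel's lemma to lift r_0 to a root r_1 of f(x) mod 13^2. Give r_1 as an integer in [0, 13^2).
r_1 = 17 (mod 169)

Hensel's recurrence: r_{i+1} = r_i − f(r_i)·(f′(r_i))^{-1} mod 13^{i+2}, with f′(x) = 2x. Iterate:
  r_0 = 4 (mod 13)
  r_1 = 17 (mod 169)
Final: r_1 = 17, and one checks f(r_1) ≡ 0 mod 13^2.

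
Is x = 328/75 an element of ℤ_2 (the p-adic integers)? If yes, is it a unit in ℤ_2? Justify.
x ∈ ℤ_2 but not a unit; v_2(x) = 3 > 0

ℤ_2 = {x ∈ ℚ_2 : v_2(x) ≥ 0} and ℤ_2^× = {x ∈ ℤ_2 : v_2(x) = 0}. Here v_2(328/75) = v_2(num) − v_2(den) = 3; compare against these criteria.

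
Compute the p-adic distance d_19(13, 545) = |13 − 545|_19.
d_19(13, 545) = 1/19

Step 1 — x − y = 13 − 545 = -532. Step 2 — v_19(-532) = 1 (factor: -532 = −(19^1 · 28); the sign does not affect v_p). Step 3 — |x − y|_19 = 19^{-1} = 1/19.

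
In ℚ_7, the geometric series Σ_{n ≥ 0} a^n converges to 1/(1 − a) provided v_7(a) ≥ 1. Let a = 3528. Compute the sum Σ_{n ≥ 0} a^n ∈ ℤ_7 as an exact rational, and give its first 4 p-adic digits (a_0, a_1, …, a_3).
Σ a^n = 1/(1 − a) = -1/3527;  first 4 digits = (1, 0, 2, 3)

v_7(a) = 2 ≥ 1, so the series converges in ℤ_7 to 1/(1 − a) = 1/(1 − 3528) = -1/3527. Expand this rational in ℤ_7: compute digits iteratively via d_i = x_i mod 7, x_{i+1} = (x_i − d_i)/7. The first 4 digits are (1, 0, 2, 3).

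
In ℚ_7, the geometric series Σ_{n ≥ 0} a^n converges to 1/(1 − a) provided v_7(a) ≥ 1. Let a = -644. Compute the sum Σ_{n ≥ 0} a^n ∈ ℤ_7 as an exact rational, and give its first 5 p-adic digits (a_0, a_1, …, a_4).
Σ a^n = 1/(1 − a) = 1/645;  first 5 digits = (1, 6, 1, 2, 1)

v_7(a) = 1 ≥ 1, so the series converges in ℤ_7 to 1/(1 − a) = 1/(1 − (-644)) = 1/645. Expand this rational in ℤ_7: compute digits iteratively via d_i = x_i mod 7, x_{i+1} = (x_i − d_i)/7. The first 5 digits are (1, 6, 1, 2, 1).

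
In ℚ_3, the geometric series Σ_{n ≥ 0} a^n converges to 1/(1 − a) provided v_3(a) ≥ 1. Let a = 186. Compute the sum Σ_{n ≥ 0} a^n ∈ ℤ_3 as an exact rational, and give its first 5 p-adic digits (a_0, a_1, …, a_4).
Σ a^n = 1/(1 − a) = -1/185;  first 5 digits = (1, 2, 0, 0, 1)

v_3(a) = 1 ≥ 1, so the series converges in ℤ_3 to 1/(1 − a) = 1/(1 − 186) = -1/185. Expand this rational in ℤ_3: compute digits iteratively via d_i = x_i mod 3, x_{i+1} = (x_i − d_i)/3. The first 5 digits are (1, 2, 0, 0, 1).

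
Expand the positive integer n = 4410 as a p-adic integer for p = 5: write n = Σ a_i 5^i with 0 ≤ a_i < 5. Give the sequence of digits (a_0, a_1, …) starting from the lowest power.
(a_0, a_1, …) = (0, 2, 1, 0, 2, 1)

Repeated division by 5 gives the digits low-to-high: 4410 = 2·5^1 + 1·5^2 + 2·5^4 + 1·5^5. Digit sequence: (0, 2, 1, 0, 2, 1).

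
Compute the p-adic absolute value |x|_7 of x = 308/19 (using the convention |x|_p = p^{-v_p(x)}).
|308/19|_7 = 1/7

Step 1 — compute v_7(x) by factoring powers of 7 out of the numerator and denominator: v_7(308/19) = 1. Step 2 — apply |x|_p = p^{-v_p(x)} = 7^{-1} = 1/7.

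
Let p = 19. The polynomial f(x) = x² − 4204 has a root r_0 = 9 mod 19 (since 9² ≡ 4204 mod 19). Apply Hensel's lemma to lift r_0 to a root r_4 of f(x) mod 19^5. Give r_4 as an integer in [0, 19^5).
r_4 = 1511364 (mod 2476099)

Hensel's recurrence: r_{i+1} = r_i − f(r_i)·(f′(r_i))^{-1} mod 19^{i+2}, with f′(x) = 2x. Iterate:
  r_0 = 9 (mod 19)
  r_1 = 218 (mod 361)
  r_2 = 2384 (mod 6859)
  r_3 = 77833 (mod 130321)
  r_4 = 1511364 (mod 2476099)
Final: r_4 = 1511364, and one checks f(r_4) ≡ 0 mod 19^5.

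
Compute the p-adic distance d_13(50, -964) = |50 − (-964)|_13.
d_13(50, -964) = 1/169

Step 1 — x − y = 50 − (-964) = 1014. Step 2 — v_13(1014) = 2 (factor: 1014 = (13^2 · 6); the sign does not affect v_p). Step 3 — |x − y|_13 = 13^{-2} = 1/169.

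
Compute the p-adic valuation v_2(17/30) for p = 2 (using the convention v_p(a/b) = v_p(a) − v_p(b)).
v_2(17/30) = -1

Factor powers of 2 from the numerator and denominator of the reduced fraction: 17 = 2^0 · 17 and 30 = 2^1 · 15. Apply v_p(a/b) = v_p(a) − v_p(b): v_2(17/30) = 0 − 1 = -1.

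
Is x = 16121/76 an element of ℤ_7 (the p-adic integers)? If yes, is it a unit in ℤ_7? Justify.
x ∈ ℤ_7 but not a unit; v_7(x) = 3 > 0

ℤ_7 = {x ∈ ℚ_7 : v_7(x) ≥ 0} and ℤ_7^× = {x ∈ ℤ_7 : v_7(x) = 0}. Here v_7(16121/76) = v_7(num) − v_7(den) = 3; compare against these criteria.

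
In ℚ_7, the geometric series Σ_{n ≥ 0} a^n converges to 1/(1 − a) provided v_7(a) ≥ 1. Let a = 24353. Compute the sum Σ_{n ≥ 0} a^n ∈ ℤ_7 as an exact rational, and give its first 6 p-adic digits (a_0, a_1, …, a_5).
Σ a^n = 1/(1 − a) = -1/24352;  first 6 digits = (1, 0, 0, 1, 3, 1)

v_7(a) = 3 ≥ 1, so the series converges in ℤ_7 to 1/(1 − a) = 1/(1 − 24353) = -1/24352. Expand this rational in ℤ_7: compute digits iteratively via d_i = x_i mod 7, x_{i+1} = (x_i − d_i)/7. The first 6 digits are (1, 0, 0, 1, 3, 1).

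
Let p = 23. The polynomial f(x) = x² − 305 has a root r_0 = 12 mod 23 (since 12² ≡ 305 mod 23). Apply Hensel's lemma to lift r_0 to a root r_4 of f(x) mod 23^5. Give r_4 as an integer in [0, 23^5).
r_4 = 2635122 (mod 6436343)

Hensel's recurrence: r_{i+1} = r_i − f(r_i)·(f′(r_i))^{-1} mod 23^{i+2}, with f′(x) = 2x. Iterate:
  r_0 = 12 (mod 23)
  r_1 = 173 (mod 529)
  r_2 = 7050 (mod 12167)
  r_3 = 116553 (mod 279841)
  r_4 = 2635122 (mod 6436343)
Final: r_4 = 2635122, and one checks f(r_4) ≡ 0 mod 23^5.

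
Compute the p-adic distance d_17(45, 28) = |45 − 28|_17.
d_17(45, 28) = 1/17

Step 1 — x − y = 45 − 28 = 17. Step 2 — v_17(17) = 1 (factor: 17 = (17^1 · 1); the sign does not affect v_p). Step 3 — |x − y|_17 = 17^{-1} = 1/17.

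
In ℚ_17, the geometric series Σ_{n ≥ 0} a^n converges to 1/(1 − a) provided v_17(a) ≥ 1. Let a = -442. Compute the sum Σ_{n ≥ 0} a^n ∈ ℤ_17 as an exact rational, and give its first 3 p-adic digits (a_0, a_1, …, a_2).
Σ a^n = 1/(1 − a) = 1/443;  first 3 digits = (1, 8, 11)

v_17(a) = 1 ≥ 1, so the series converges in ℤ_17 to 1/(1 − a) = 1/(1 − (-442)) = 1/443. Expand this rational in ℤ_17: compute digits iteratively via d_i = x_i mod 17, x_{i+1} = (x_i − d_i)/17. The first 3 digits are (1, 8, 11).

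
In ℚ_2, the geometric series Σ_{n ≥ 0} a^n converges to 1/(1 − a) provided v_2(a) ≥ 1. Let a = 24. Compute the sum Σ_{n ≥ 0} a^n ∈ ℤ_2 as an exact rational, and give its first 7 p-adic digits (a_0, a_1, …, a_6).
Σ a^n = 1/(1 − a) = -1/23;  first 7 digits = (1, 0, 0, 1, 1, 0, 1)

v_2(a) = 3 ≥ 1, so the series converges in ℤ_2 to 1/(1 − a) = 1/(1 − 24) = -1/23. Expand this rational in ℤ_2: compute digits iteratively via d_i = x_i mod 2, x_{i+1} = (x_i − d_i)/2. The first 7 digits are (1, 0, 0, 1, 1, 0, 1).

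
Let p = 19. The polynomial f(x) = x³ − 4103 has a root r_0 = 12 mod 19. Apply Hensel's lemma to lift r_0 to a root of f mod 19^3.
r_2 = 4952 (mod 6859)

Hensel: r_{i+1} = r_i − f(r_i)/f′(r_i) mod 19^{i+2}, where f′(x) = 3x². Iterate:
  r_0 = 12 (mod 19)
  r_1 = 259 (mod 361)
  r_2 = 4952 (mod 6859)
Final: r = 4952 with f(r) ≡ 0 mod 19^3.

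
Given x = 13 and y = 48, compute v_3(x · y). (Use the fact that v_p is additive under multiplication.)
v_3(624) = 1

v_p(x) = 0 (factor: 13 = 3^0 · 13); v_p(y) = 1 (factor: 48 = 3^1 · 16). Additivity: v_p(xy) = v_p(x) + v_p(y) = 0 + 1 = 1. (Direct check: xy = 624 = 3^1 · (208).)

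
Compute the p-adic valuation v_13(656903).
v_13(656903) = 4

v_13(n) is the largest exponent k such that 13^k divides n. Factor out: 656903 = 13^4 · 23. (Sign doesn't affect v_p.) So v_13(656903) = 4.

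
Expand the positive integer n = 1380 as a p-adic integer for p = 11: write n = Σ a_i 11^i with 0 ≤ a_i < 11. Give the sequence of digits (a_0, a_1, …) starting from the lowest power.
(a_0, a_1, …) = (5, 4, 0, 1)

Repeated division by 11 gives the digits low-to-high: 1380 = 5 + 4·11^1 + 1·11^3. Digit sequence: (5, 4, 0, 1).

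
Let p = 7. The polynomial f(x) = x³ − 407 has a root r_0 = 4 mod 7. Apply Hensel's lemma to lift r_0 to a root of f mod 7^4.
r_3 = 2062 (mod 2401)

Hensel: r_{i+1} = r_i − f(r_i)/f′(r_i) mod 7^{i+2}, where f′(x) = 3x². Iterate:
  r_0 = 4 (mod 7)
  r_1 = 4 (mod 49)
  r_2 = 4 (mod 343)
  r_3 = 2062 (mod 2401)
Final: r = 2062 with f(r) ≡ 0 mod 7^4.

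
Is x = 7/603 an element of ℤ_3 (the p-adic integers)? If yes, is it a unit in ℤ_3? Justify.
x ∉ ℤ_3 (v_3(x) = -2 < 0)

ℤ_3 = {x ∈ ℚ_3 : v_3(x) ≥ 0} and ℤ_3^× = {x ∈ ℤ_3 : v_3(x) = 0}. Here v_3(7/603) = v_3(num) − v_3(den) = -2; compare against these criteria.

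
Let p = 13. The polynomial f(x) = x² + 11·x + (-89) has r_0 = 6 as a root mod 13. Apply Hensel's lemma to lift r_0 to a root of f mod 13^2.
r_1 = 123 (mod 169)

Hensel: r_{i+1} = r_i − f(r_i)·(f′(r_i))^{-1} mod 13^{i+2}, f′(x) = 2x + 11. Iterate:
  r_0 = 6 (mod 13)
  r_1 = 123 (mod 169)
Final: r = 123 satisfies f(r) ≡ 0 mod 13^2.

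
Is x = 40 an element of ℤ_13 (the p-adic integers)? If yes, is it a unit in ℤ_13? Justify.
x ∈ ℤ_13^× (unit); v_13(x) = 0

ℤ_13 = {x ∈ ℚ_13 : v_13(x) ≥ 0} and ℤ_13^× = {x ∈ ℤ_13 : v_13(x) = 0}. Here v_13(40) = v_13(num) − v_13(den) = 0; compare against these criteria.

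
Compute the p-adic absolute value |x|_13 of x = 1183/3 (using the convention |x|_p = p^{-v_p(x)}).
|1183/3|_13 = 1/169

Step 1 — compute v_13(x) by factoring powers of 13 out of the numerator and denominator: v_13(1183/3) = 2. Step 2 — apply |x|_p = p^{-v_p(x)} = 13^{-2} = 1/169.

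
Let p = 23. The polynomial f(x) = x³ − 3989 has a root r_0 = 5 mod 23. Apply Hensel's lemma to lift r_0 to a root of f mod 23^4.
r_3 = 27099 (mod 279841)

Hensel: r_{i+1} = r_i − f(r_i)/f′(r_i) mod 23^{i+2}, where f′(x) = 3x². Iterate:
  r_0 = 5 (mod 23)
  r_1 = 120 (mod 529)
  r_2 = 2765 (mod 12167)
  r_3 = 27099 (mod 279841)
Final: r = 27099 with f(r) ≡ 0 mod 23^4.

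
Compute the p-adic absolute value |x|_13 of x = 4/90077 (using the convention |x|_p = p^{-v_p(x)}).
|4/90077|_13 = 2197

Step 1 — compute v_13(x) by factoring powers of 13 out of the numerator and denominator: v_13(4/90077) = -3. Step 2 — apply |x|_p = p^{-v_p(x)} = 13^{3} = 2197.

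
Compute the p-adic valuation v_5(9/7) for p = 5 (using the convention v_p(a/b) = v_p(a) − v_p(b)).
v_5(9/7) = 0

Factor powers of 5 from the numerator and denominator of the reduced fraction: 9 = 5^0 · 9 and 7 = 5^0 · 7. Apply v_p(a/b) = v_p(a) − v_p(b): v_5(9/7) = 0 − 0 = 0.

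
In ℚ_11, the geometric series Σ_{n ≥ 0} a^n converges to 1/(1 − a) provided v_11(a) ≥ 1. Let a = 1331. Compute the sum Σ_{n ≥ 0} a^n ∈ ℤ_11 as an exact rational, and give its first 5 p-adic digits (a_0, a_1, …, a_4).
Σ a^n = 1/(1 − a) = -1/1330;  first 5 digits = (1, 0, 0, 1, 0)

v_11(a) = 3 ≥ 1, so the series converges in ℤ_11 to 1/(1 − a) = 1/(1 − 1331) = -1/1330. Expand this rational in ℤ_11: compute digits iteratively via d_i = x_i mod 11, x_{i+1} = (x_i − d_i)/11. The first 5 digits are (1, 0, 0, 1, 0).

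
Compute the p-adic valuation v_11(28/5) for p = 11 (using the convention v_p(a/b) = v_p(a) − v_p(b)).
v_11(28/5) = 0

Factor powers of 11 from the numerator and denominator of the reduced fraction: 28 = 11^0 · 28 and 5 = 11^0 · 5. Apply v_p(a/b) = v_p(a) − v_p(b): v_11(28/5) = 0 − 0 = 0.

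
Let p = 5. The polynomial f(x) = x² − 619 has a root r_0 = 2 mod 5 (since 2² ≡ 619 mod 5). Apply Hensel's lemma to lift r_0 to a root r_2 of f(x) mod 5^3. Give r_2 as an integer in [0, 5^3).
r_2 = 37 (mod 125)

Hensel's recurrence: r_{i+1} = r_i − f(r_i)·(f′(r_i))^{-1} mod 5^{i+2}, with f′(x) = 2x. Iterate:
  r_0 = 2 (mod 5)
  r_1 = 12 (mod 25)
  r_2 = 37 (mod 125)
Final: r_2 = 37, and one checks f(r_2) ≡ 0 mod 5^3.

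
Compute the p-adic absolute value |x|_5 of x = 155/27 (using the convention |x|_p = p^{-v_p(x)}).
|155/27|_5 = 1/5

Step 1 — compute v_5(x) by factoring powers of 5 out of the numerator and denominator: v_5(155/27) = 1. Step 2 — apply |x|_p = p^{-v_p(x)} = 5^{-1} = 1/5.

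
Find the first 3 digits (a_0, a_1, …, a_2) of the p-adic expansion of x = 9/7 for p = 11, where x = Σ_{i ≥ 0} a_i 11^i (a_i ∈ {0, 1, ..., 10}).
(a_0, …, a_2) = (6, 9, 7)

v_11(9/7) = 0 (numerator and denominator both coprime to 11), so x ∈ ℤ_11^×. Compute digits iteratively via a_i = x_i mod 11, x_{i+1} = (x_i − a_i)/11, with x_0 = x:
  x_0 = 9/7;  a_0 = 6;  x_1 = (x_0 − 6)/11 = -3/7
  x_1 = -3/7;  a_1 = 9;  x_2 = (x_1 − 9)/11 = -6/7
  x_2 = -6/7;  a_2 = 7;  x_3 = (x_2 − 7)/11 = -5/7
Digits: (6, 9, 7).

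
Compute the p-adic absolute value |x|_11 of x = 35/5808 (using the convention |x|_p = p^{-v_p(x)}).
|35/5808|_11 = 121

Step 1 — compute v_11(x) by factoring powers of 11 out of the numerator and denominator: v_11(35/5808) = -2. Step 2 — apply |x|_p = p^{-v_p(x)} = 11^{2} = 121.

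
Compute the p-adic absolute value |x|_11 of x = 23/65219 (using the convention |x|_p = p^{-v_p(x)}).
|23/65219|_11 = 1331

Step 1 — compute v_11(x) by factoring powers of 11 out of the numerator and denominator: v_11(23/65219) = -3. Step 2 — apply |x|_p = p^{-v_p(x)} = 11^{3} = 1331.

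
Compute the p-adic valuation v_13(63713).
v_13(63713) = 3

v_13(n) is the largest exponent k such that 13^k divides n. Factor out: 63713 = 13^3 · 29. (Sign doesn't affect v_p.) So v_13(63713) = 3.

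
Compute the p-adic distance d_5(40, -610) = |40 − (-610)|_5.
d_5(40, -610) = 1/25

Step 1 — x − y = 40 − (-610) = 650. Step 2 — v_5(650) = 2 (factor: 650 = (5^2 · 26); the sign does not affect v_p). Step 3 — |x − y|_5 = 5^{-2} = 1/25.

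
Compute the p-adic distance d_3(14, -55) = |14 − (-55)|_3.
d_3(14, -55) = 1/3

Step 1 — x − y = 14 − (-55) = 69. Step 2 — v_3(69) = 1 (factor: 69 = (3^1 · 23); the sign does not affect v_p). Step 3 — |x − y|_3 = 3^{-1} = 1/3.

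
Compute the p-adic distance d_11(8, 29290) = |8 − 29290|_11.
d_11(8, 29290) = 1/14641

Step 1 — x − y = 8 − 29290 = -29282. Step 2 — v_11(-29282) = 4 (factor: -29282 = −(11^4 · 2); the sign does not affect v_p). Step 3 — |x − y|_11 = 11^{-4} = 1/14641.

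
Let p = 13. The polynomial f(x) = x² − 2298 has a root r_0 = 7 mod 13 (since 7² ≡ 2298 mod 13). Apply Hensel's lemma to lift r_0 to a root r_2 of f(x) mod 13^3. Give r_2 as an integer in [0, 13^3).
r_2 = 1073 (mod 2197)

Hensel's recurrence: r_{i+1} = r_i − f(r_i)·(f′(r_i))^{-1} mod 13^{i+2}, with f′(x) = 2x. Iterate:
  r_0 = 7 (mod 13)
  r_1 = 59 (mod 169)
  r_2 = 1073 (mod 2197)
Final: r_2 = 1073, and one checks f(r_2) ≡ 0 mod 13^3.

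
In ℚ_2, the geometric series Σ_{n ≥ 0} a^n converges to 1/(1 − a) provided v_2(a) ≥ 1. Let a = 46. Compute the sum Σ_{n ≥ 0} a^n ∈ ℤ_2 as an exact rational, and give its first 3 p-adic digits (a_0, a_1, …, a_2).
Σ a^n = 1/(1 − a) = -1/45;  first 3 digits = (1, 1, 0)

v_2(a) = 1 ≥ 1, so the series converges in ℤ_2 to 1/(1 − a) = 1/(1 − 46) = -1/45. Expand this rational in ℤ_2: compute digits iteratively via d_i = x_i mod 2, x_{i+1} = (x_i − d_i)/2. The first 3 digits are (1, 1, 0).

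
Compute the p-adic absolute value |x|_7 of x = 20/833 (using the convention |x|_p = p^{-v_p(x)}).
|20/833|_7 = 49

Step 1 — compute v_7(x) by factoring powers of 7 out of the numerator and denominator: v_7(20/833) = -2. Step 2 — apply |x|_p = p^{-v_p(x)} = 7^{2} = 49.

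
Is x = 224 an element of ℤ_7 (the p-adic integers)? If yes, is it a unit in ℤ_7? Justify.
x ∈ ℤ_7 but not a unit; v_7(x) = 1 > 0

ℤ_7 = {x ∈ ℚ_7 : v_7(x) ≥ 0} and ℤ_7^× = {x ∈ ℤ_7 : v_7(x) = 0}. Here v_7(224) = v_7(num) − v_7(den) = 1; compare against these criteria.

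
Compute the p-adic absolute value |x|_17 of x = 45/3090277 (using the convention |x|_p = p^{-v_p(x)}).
|45/3090277|_17 = 83521

Step 1 — compute v_17(x) by factoring powers of 17 out of the numerator and denominator: v_17(45/3090277) = -4. Step 2 — apply |x|_p = p^{-v_p(x)} = 17^{4} = 83521.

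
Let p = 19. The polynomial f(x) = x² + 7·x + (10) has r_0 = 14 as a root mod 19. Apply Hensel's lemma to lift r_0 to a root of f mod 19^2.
r_1 = 356 (mod 361)

Hensel: r_{i+1} = r_i − f(r_i)·(f′(r_i))^{-1} mod 19^{i+2}, f′(x) = 2x + 7. Iterate:
  r_0 = 14 (mod 19)
  r_1 = 356 (mod 361)
Final: r = 356 satisfies f(r) ≡ 0 mod 19^2.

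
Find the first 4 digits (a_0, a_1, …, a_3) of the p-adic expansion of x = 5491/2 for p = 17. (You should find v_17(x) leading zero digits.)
(a_0, …, a_3) = (0, 0, 1, 9)

v_17(5491/2) = 2, so a_0 = ... = a_1 = 0. Factor out: x = 17^2 · u with u = 19/2 a unit in ℤ_17. Expand u iteratively via a_{v+i} = u_i mod 17, u_{i+1} = (u_i − a_{v+i})/17:
  u_0 = 19/2;  a_2 = 1;  u_1 = (u_0 − 1)/17 = 1/2
  u_1 = 1/2;  a_3 = 9;  u_2 = (u_1 − 9)/17 = -1/2
Digits: (0, 0, 1, 9).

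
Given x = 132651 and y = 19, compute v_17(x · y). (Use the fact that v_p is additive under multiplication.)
v_17(2520369) = 3

v_p(x) = 3 (factor: 132651 = 17^3 · 27); v_p(y) = 0 (factor: 19 = 17^0 · 19). Additivity: v_p(xy) = v_p(x) + v_p(y) = 3 + 0 = 3. (Direct check: xy = 2520369 = 17^3 · (513).)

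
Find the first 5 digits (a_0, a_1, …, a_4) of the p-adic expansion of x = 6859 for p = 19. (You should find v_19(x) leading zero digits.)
(a_0, …, a_4) = (0, 0, 0, 1, 0)

v_19(6859) = 3, so a_0 = ... = a_2 = 0. Factor out: x = 19^3 · u with u = 1 a unit in ℤ_19. Expand u iteratively via a_{v+i} = u_i mod 19, u_{i+1} = (u_i − a_{v+i})/19:
  u_0 = 1;  a_3 = 1;  u_1 = (u_0 − 1)/19 = 0
  u_1 = 0;  a_4 = 0;  u_2 = (u_1 − 0)/19 = 0
Digits: (0, 0, 0, 1, 0).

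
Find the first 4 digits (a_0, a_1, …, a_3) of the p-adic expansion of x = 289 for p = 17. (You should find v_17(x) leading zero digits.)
(a_0, …, a_3) = (0, 0, 1, 0)

v_17(289) = 2, so a_0 = ... = a_1 = 0. Factor out: x = 17^2 · u with u = 1 a unit in ℤ_17. Expand u iteratively via a_{v+i} = u_i mod 17, u_{i+1} = (u_i − a_{v+i})/17:
  u_0 = 1;  a_2 = 1;  u_1 = (u_0 − 1)/17 = 0
  u_1 = 0;  a_3 = 0;  u_2 = (u_1 − 0)/17 = 0
Digits: (0, 0, 1, 0).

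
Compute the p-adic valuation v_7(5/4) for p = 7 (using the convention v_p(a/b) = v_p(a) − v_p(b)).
v_7(5/4) = 0

Factor powers of 7 from the numerator and denominator of the reduced fraction: 5 = 7^0 · 5 and 4 = 7^0 · 4. Apply v_p(a/b) = v_p(a) − v_p(b): v_7(5/4) = 0 − 0 = 0.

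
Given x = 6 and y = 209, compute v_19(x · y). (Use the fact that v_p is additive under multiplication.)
v_19(1254) = 1

v_p(x) = 0 (factor: 6 = 19^0 · 6); v_p(y) = 1 (factor: 209 = 19^1 · 11). Additivity: v_p(xy) = v_p(x) + v_p(y) = 0 + 1 = 1. (Direct check: xy = 1254 = 19^1 · (66).)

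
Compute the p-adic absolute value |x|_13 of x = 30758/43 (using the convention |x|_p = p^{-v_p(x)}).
|30758/43|_13 = 1/2197

Step 1 — compute v_13(x) by factoring powers of 13 out of the numerator and denominator: v_13(30758/43) = 3. Step 2 — apply |x|_p = p^{-v_p(x)} = 13^{-3} = 1/2197.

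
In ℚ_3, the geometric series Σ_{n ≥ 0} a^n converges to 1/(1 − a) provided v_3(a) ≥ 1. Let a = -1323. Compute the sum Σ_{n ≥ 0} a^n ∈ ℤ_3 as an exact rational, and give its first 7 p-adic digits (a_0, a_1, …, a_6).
Σ a^n = 1/(1 − a) = 1/1324;  first 7 digits = (1, 0, 0, 2, 1, 0, 2)

v_3(a) = 3 ≥ 1, so the series converges in ℤ_3 to 1/(1 − a) = 1/(1 − (-1323)) = 1/1324. Expand this rational in ℤ_3: compute digits iteratively via d_i = x_i mod 3, x_{i+1} = (x_i − d_i)/3. The first 7 digits are (1, 0, 0, 2, 1, 0, 2).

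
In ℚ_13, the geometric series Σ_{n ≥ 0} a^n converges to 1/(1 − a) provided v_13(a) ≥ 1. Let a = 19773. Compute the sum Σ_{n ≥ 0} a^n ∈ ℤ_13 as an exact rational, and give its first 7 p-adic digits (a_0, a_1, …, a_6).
Σ a^n = 1/(1 − a) = -1/19772;  first 7 digits = (1, 0, 0, 9, 0, 0, 3)

v_13(a) = 3 ≥ 1, so the series converges in ℤ_13 to 1/(1 − a) = 1/(1 − 19773) = -1/19772. Expand this rational in ℤ_13: compute digits iteratively via d_i = x_i mod 13, x_{i+1} = (x_i − d_i)/13. The first 7 digits are (1, 0, 0, 9, 0, 0, 3).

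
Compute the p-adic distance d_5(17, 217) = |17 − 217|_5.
d_5(17, 217) = 1/25

Step 1 — x − y = 17 − 217 = -200. Step 2 — v_5(-200) = 2 (factor: -200 = −(5^2 · 8); the sign does not affect v_p). Step 3 — |x − y|_5 = 5^{-2} = 1/25.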